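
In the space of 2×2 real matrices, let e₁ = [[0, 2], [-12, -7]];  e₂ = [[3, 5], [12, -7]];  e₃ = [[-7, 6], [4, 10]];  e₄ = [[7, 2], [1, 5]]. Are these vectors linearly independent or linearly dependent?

linearly independent

Write each element as a coordinate vector in ℝ⁴ using {E₁₁, E₁₂, E₂₁, E₂₂}.
Row-reduce the matrix whose columns are e₁, e₂, e₃, e₄.
The reduction yields 4 nonzero rows, so the rank is 4.
Since rank = 4 (the number of vectors), the set is linearly independent.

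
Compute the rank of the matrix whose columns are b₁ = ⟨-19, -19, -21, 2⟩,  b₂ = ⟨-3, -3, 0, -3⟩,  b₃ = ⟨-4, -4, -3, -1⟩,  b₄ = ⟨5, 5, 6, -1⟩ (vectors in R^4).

Form the matrix with b₁, b₂, b₃, b₄ as columns and reduce.
Exactly 2 pivots survive; hence the rank is 2.

rank 2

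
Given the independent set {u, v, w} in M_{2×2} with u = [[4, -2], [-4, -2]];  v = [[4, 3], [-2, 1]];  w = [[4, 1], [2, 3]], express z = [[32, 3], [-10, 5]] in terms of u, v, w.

Take coordinate vectors relative to {E₁₁, E₁₂, E₂₁, E₂₂}.
Solve the system with u, v, w as columns and z as the right-hand side.
Row-reducing the augmented matrix gives the unique coefficients (c₁, c₂, c₃) = (3, 2, 3).

z = 3u + 2v + 3w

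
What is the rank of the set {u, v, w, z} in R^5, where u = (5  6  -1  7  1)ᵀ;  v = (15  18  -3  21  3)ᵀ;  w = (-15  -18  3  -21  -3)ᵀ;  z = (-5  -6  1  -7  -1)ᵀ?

Put the 5×4 matrix [u|v|w|z] into echelon form.
Exactly 1 pivot survives; hence the rank is 1.

1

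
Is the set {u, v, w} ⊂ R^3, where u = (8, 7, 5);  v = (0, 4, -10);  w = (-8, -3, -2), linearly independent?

linearly independent

Row-reduce the matrix whose columns are u, v, w.
The reduction yields 3 nonzero rows, so the rank is 3.
Since rank = 3 (the number of vectors), the set is linearly independent.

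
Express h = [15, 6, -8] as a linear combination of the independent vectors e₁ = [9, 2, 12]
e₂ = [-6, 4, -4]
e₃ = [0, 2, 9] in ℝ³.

h = 3e₁ + 2e₂ - 4e₃

Since e₁, e₂, e₃ are independent, the coefficients expressing h are uniquely determined by a linear system.
Row-reducing the augmented matrix gives the unique coefficients (c₁, c₂, c₃) = (3, 2, -4).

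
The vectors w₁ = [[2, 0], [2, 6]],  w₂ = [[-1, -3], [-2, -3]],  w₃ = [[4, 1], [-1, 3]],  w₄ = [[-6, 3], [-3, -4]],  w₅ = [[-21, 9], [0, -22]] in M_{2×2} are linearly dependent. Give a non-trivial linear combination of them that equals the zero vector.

3w₁ + 3w₂ + 3w₃ - w₄ + w₅ = 0

Write each element as a vector in ℝ⁴ using {E₁₁, E₁₂, E₂₁, E₂₂}.
Solve the homogeneous system with w₁, w₂, w₃, w₄, w₅ as columns by row-reducing the coefficient matrix.
The free variable yields coefficients (3, 3, 3, -1, 1) (any nonzero multiple also works).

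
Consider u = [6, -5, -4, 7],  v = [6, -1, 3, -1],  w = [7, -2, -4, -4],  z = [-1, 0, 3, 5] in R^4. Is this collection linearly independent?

The matrix [u|v|w|z] has determinant -243.
A nonzero determinant means the columns are linearly independent.

linearly independent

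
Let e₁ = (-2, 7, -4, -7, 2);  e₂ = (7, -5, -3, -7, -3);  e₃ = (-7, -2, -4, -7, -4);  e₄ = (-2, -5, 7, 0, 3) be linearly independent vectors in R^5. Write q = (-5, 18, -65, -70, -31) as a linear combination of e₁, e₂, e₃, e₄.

Solve the system with e₁, e₂, e₃, e₄ as columns and q as the right-hand side.
Back-substitution yields (a₁, …, a₄) = (3, 3, 4, -4).

q = 3e₁ + 3e₂ + 4e₃ - 4e₄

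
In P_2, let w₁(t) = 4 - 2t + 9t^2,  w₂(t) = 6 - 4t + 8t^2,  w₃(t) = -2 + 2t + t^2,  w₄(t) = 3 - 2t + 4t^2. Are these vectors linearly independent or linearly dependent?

linearly dependent

Take coordinates with respect to the standard basis {1, t, t^2}.
There are 4 vectors in a 3-dimensional space, so they cannot be linearly independent.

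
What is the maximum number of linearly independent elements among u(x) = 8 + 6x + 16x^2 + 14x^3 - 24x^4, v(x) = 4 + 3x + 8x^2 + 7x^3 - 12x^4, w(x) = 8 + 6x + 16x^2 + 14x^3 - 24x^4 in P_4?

Pass to coordinate vectors with respect to the basis {1, x, …, x^4}.
Form the matrix with u, v, w as columns and reduce.
Exactly 1 pivot survives; hence the rank is 1.

1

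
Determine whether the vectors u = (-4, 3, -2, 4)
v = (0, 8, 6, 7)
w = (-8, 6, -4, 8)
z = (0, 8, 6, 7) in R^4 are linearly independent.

linearly dependent

Place the vectors as rows of a 4×4 matrix and reduce to echelon form.
The reduction yields 2 nonzero rows, so the rank is 2.
Since rank 2 < 4, the set is linearly dependent.
Indeed 2u - w = 0.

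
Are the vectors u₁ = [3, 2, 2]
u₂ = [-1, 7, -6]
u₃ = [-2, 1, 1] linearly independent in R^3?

linearly independent

The matrix [u₁|u₂|u₃] has determinant 91.
A nonzero determinant means the columns are linearly independent.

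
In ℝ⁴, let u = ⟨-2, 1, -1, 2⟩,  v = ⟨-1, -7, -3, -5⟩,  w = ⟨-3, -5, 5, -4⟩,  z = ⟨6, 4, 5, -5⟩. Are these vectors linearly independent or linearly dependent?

linearly independent

Place the vectors as rows of a 4×4 matrix and reduce to echelon form.
The reduction yields 4 nonzero rows, so the rank is 4.
Since rank = 4 (the number of vectors), the set is linearly independent.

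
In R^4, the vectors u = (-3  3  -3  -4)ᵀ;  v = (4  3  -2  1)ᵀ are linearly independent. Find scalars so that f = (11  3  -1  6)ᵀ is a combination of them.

Set up the augmented matrix [u | v | f] and row-reduce.
The system has the unique solution (α₁, α₂) = (-1, 2).

f = -u + 2v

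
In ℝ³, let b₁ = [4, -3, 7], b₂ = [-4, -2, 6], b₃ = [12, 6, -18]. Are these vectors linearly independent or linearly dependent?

linearly dependent

One vector is a scalar multiple of another, so the set is dependent.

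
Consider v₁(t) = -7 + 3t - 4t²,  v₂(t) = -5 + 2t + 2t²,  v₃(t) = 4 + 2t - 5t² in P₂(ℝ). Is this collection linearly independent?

linearly independent

Take coordinates with respect to the standard basis {1, t, t²}.
Place the vectors as rows of a 3×3 matrix and reduce to echelon form.
The reduction yields 3 nonzero rows, so the rank is 3.
Since rank = 3 (the number of vectors), the set is linearly independent.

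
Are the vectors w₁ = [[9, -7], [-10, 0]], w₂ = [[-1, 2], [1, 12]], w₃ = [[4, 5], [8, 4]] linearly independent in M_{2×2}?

linearly independent

Take coordinates with respect to the standard basis {E₁₁, E₁₂, E₂₁, E₂₂}.
Row-reduce the matrix whose columns are w₁, w₂, w₃.
The reduction yields 3 nonzero rows, so the rank is 3.
Since rank = 3 (the number of vectors), the set is linearly independent.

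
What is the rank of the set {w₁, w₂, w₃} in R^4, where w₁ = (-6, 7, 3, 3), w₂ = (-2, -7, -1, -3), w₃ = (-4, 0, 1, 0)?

2

Put the 4×3 matrix [w₁|w₂|w₃] into echelon form.
The echelon form has 2 nonzero rows, so the rank is 2.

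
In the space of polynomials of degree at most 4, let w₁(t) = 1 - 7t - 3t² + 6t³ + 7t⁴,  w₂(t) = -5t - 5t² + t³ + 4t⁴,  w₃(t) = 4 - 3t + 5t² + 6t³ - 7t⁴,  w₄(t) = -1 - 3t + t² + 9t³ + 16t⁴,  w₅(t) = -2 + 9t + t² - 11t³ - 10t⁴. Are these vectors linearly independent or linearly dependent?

Write each element as a coordinate vector in ℝ⁵ using {1, t, …, t⁴}.
Row-reduce the matrix whose columns are w₁, w₂, w₃, w₄, w₅.
The reduction yields 3 nonzero rows, so the rank is 3.
Since rank 3 < 5, the set is linearly dependent.

linearly dependent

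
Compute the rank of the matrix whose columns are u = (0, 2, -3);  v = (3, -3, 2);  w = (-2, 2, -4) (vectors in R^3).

rank 3

Form the matrix with u, v, w as columns and reduce.
Reduction leaves 3 leading entries, giving rank 3.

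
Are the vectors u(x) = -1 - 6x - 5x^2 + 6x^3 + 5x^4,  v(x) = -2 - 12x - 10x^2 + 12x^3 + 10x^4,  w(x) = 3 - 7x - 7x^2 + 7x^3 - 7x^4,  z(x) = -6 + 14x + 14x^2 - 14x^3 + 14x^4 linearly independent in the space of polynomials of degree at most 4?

linearly dependent

Write each element as a coordinate vector in ℝ⁵ using {1, x, …, x^4}.
One vector is a scalar multiple of another, so the set is dependent.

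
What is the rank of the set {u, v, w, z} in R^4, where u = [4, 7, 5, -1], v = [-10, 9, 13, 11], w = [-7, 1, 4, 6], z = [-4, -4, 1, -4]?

rank 3

Row-reduce the 4×4 matrix with these as rows.
The echelon form has 3 nonzero rows, so the rank is 3.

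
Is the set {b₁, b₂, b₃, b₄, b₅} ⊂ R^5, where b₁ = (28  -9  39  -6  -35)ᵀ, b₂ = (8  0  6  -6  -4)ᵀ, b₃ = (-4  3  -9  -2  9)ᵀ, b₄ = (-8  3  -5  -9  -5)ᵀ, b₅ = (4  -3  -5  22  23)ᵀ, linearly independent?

linearly dependent

Form the 5×5 matrix with these as columns; its determinant is 0.
A zero determinant means the columns are linearly dependent.
Indeed b₁ - 2b₂ + 3b₃ = 0.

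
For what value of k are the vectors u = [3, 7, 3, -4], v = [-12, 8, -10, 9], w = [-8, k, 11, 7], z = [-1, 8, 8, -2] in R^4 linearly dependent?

k = -15

The set is linearly dependent precisely when det[u; v; w; z] = 0.
Expanding, det = -169*k - 2535.
This vanishes exactly when k = -15.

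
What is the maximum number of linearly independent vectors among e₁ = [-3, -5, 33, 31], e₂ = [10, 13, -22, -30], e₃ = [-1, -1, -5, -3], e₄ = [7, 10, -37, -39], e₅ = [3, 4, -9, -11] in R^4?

2

Apply Gaussian elimination to the matrix whose rows are e₁, e₂, e₃, e₄, e₅.
There are 2 pivot columns, so rank = 2.
(With 5 elements in a 4-dimensional space the rank is at most 4.)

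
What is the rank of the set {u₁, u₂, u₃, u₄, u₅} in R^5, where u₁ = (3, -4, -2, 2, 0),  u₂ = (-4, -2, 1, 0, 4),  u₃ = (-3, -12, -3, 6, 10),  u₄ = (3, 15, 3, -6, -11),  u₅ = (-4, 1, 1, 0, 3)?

Row-reduce the 5×5 matrix with these as rows.
Exactly 3 pivots survive; hence the rank is 3.

3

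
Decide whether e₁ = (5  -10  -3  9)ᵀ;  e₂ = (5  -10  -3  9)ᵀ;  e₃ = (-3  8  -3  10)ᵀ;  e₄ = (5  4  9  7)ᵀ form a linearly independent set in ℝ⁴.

linearly dependent

Two of the vectors are equal, giving an immediate dependence.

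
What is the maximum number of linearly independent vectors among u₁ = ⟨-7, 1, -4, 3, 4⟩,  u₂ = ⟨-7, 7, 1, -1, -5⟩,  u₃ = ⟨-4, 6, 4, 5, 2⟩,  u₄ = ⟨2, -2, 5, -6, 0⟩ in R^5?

4

Apply Gaussian elimination to the matrix whose rows are u₁, u₂, u₃, u₄.
There are 4 pivot columns, so rank = 4.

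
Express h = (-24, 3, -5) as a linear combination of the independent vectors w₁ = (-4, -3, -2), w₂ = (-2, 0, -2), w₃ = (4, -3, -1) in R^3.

h = 2w₁ + 2w₂ - 3w₃

Write h = c₁w₁ + … + c₃w₃ and equate components.
The system has the unique solution (c₁, c₂, c₃) = (2, 2, -3).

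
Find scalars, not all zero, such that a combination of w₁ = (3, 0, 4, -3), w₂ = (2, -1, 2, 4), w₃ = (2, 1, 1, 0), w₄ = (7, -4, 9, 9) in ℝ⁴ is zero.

Write the vectors as columns of a matrix and find a nonzero vector in its null space.
One solution (up to scaling) is (1, 3, -1, -1).

w₁ + 3w₂ - w₃ - w₄ = 0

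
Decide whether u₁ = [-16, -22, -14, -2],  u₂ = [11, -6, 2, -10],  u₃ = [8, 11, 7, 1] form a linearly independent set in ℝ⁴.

linearly dependent

Place the vectors as rows of a 3×4 matrix and reduce to echelon form.
The reduction yields 2 nonzero rows, so the rank is 2.
Since rank 2 < 3, the set is linearly dependent.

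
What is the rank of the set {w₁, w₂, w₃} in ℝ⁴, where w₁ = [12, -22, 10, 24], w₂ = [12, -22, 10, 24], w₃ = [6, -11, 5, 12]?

rank 1

Apply Gaussian elimination to the matrix whose rows are w₁, w₂, w₃.
Reduction leaves 1 leading entry, giving rank 1.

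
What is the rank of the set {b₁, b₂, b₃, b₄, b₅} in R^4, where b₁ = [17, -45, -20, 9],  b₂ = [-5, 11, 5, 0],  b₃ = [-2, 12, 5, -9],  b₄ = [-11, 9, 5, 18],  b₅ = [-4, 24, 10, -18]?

2

Form the matrix with b₁, b₂, b₃, b₄, b₅ as columns and reduce.
The echelon form has 2 nonzero rows, so the rank is 2.
(With 5 elements in a 4-dimensional space the rank is at most 4.)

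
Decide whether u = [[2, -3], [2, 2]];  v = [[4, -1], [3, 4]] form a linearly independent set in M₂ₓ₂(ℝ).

linearly independent

Write each element as a coordinate vector in ℝ⁴ using {E₁₁, E₁₂, E₂₁, E₂₂}.
Place the vectors as rows of a 2×4 matrix and reduce to echelon form.
The reduction yields 2 nonzero rows, so the rank is 2.
Since rank = 2 (the number of vectors), the set is linearly independent.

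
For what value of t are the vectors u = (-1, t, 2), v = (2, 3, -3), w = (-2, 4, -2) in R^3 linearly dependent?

t = -11/5

The set is linearly dependent precisely when det[u; v; w] = 0.
Cofactor expansion gives det = 10*t + 22.
Setting this to zero gives t = -11/5.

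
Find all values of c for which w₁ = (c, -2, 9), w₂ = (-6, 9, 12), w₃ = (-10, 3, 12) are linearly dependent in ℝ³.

c = -31/3

The vectors are dependent exactly when the determinant of the matrix with rows w₁, w₂, w₃ vanishes.
Expanding, det = 72*c + 744.
Solving 72*c + 744 = 0 yields c = -31/3.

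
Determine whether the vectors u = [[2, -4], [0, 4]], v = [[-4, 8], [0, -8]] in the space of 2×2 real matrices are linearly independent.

Write each element as a coordinate vector in ℝ⁴ using {E₁₁, E₁₂, E₂₁, E₂₂}.
Place the vectors as rows of a 2×4 matrix and reduce to echelon form.
The reduction yields 1 nonzero row, so the rank is 1.
Since rank 1 < 2, the set is linearly dependent.

linearly dependent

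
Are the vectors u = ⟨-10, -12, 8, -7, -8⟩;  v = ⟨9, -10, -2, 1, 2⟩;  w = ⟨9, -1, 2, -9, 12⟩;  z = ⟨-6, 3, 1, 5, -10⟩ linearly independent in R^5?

Row-reduce the matrix whose columns are u, v, w, z.
The reduction yields 4 nonzero rows, so the rank is 4.
Since rank = 4 (the number of vectors), the set is linearly independent.

linearly independent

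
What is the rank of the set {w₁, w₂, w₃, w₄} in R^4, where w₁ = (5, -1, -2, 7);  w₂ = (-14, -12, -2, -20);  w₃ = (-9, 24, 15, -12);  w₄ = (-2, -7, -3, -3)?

Put the 4×4 matrix [w₁|w₂|w₃|w₄] into echelon form.
Reduction leaves 2 leading entries, giving rank 2.

2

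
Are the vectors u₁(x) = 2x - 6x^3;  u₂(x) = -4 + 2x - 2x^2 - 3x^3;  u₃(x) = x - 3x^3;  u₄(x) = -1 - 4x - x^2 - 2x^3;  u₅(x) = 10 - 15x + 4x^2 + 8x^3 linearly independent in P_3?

Take coordinates with respect to the standard basis {1, x, …, x^3}.
There are 5 vectors in a 4-dimensional space, so they cannot be linearly independent.

linearly dependent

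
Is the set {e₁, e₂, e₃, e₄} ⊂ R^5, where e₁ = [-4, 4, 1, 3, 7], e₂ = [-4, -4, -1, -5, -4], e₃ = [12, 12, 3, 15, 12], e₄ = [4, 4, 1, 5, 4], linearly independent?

linearly dependent

Place the vectors as rows of a 4×5 matrix and reduce to echelon form.
The reduction yields 2 nonzero rows, so the rank is 2.
Since rank 2 < 4, the set is linearly dependent.
Indeed 3e₂ + e₃ = 0.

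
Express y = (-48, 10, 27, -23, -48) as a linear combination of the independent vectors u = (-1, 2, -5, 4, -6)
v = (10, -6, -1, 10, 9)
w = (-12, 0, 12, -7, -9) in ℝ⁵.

y = 2u - v + 3w

Set up the augmented matrix [u | v | w | y] and row-reduce.
Row-reducing the augmented matrix gives the unique coefficients (α₁, α₂, α₃) = (2, -1, 3).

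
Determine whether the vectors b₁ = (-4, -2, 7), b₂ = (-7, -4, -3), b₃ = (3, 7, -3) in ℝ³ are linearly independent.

linearly independent

Form the 3×3 matrix with these as columns; its determinant is -331.
A nonzero determinant means the columns are linearly independent.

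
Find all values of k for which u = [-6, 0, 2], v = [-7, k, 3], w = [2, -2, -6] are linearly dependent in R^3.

k = 1/4

The vectors are dependent exactly when the determinant of the matrix with rows u, v, w vanishes.
The determinant works out to 32*k - 8.
This vanishes exactly when k = 1/4.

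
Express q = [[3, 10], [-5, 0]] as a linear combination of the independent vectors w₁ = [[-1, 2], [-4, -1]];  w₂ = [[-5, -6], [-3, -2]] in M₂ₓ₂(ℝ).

Take coordinate vectors relative to {E₁₁, E₁₂, E₂₁, E₂₂}.
Write q = c₁w₁ + c₂w₂ and equate components.
Back-substitution yields (c₁, c₂) = (2, -1).

q = 2w₁ - w₂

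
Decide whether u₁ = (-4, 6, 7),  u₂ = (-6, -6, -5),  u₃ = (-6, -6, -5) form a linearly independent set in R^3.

Two of the vectors are equal, giving an immediate dependence.

linearly dependent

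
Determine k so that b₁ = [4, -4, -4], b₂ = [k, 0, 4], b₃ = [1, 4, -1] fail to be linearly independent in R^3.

The set is linearly dependent precisely when det[b₁; b₂; b₃] = 0.
Cofactor expansion gives det = -20*k - 80.
Setting this to zero gives k = -4.

k = -4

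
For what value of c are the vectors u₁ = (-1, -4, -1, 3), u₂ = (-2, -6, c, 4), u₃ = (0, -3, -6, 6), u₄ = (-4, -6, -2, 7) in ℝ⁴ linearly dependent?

The set is linearly dependent precisely when det[u₁; u₂; u₃; u₄] = 0.
The determinant works out to -45*c - 18.
Setting this to zero gives c = -2/5.

c = -2/5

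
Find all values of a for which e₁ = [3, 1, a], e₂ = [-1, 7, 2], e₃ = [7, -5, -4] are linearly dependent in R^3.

a = -1

The set is linearly dependent precisely when det[e₁; e₂; e₃] = 0.
Cofactor expansion gives det = -44*a - 44.
This vanishes exactly when a = -1.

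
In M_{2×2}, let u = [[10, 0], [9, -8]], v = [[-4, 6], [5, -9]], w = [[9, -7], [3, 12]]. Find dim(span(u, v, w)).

dim = 3

Pass to coordinate vectors with respect to the basis {E₁₁, E₁₂, E₂₁, E₂₂}.
Form the matrix with u, v, w as columns and reduce.
There are 3 pivot columns, so rank = 3.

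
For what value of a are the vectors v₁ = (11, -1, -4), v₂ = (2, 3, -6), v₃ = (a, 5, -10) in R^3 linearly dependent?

a = 10/3

The vectors are dependent exactly when the determinant of the matrix with rows v₁, v₂, v₃ vanishes.
Expanding, det = 18*a - 60.
This vanishes exactly when a = 10/3.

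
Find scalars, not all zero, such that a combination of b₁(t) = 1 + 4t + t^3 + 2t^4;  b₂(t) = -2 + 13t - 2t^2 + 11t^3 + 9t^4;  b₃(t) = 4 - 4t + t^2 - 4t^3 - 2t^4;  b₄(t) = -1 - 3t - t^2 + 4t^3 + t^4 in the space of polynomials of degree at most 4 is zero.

Pass to coordinate vectors relative to the basis {1, t, …, t^4}.
Set up α₁b₁ + … + α₄b₄ = 0 and solve the homogeneous system.
One solution (up to scaling) is (3, -1, -1, 1).

3b₁ - b₂ - b₃ + b₄ = 0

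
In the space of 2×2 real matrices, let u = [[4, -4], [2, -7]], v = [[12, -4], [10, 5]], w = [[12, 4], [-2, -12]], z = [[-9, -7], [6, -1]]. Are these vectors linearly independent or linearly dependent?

Take coordinates with respect to the standard basis {E₁₁, E₁₂, E₂₁, E₂₂}.
Place the vectors as rows of a 4×4 matrix and reduce to echelon form.
The reduction yields 4 nonzero rows, so the rank is 4.
Since rank = 4 (the number of vectors), the set is linearly independent.

linearly independent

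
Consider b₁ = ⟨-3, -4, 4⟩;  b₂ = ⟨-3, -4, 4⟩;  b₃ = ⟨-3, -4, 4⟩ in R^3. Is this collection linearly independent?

Place the vectors as rows of a 3×3 matrix and reduce to echelon form.
The reduction yields 1 nonzero row, so the rank is 1.
Since rank 1 < 3, the set is linearly dependent.
Indeed b₁ - b₂ = 0.

linearly dependent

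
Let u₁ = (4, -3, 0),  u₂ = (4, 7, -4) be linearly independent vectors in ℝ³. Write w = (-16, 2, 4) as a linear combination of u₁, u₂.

Set up the augmented matrix [u₁ | u₂ | w] and row-reduce.
Row-reducing the augmented matrix gives the unique coefficients (c₁, c₂) = (-3, -1).

w = -3u₁ - u₂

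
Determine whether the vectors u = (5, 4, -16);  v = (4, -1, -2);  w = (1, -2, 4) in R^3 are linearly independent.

Row-reduce the matrix whose columns are u, v, w.
The reduction yields 2 nonzero rows, so the rank is 2.
Since rank 2 < 3, the set is linearly dependent.
Indeed u - 2v + 3w = 0.

linearly dependent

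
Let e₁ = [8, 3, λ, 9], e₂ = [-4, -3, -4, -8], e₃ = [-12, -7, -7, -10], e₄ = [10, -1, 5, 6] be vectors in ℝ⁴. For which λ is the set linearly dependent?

Dependence holds iff the 4×4 matrix [e₁ e₂ e₃ e₄] is singular.
Expanding, det = 2002 - 364*λ.
Setting this to zero gives λ = 11/2.

λ = 11/2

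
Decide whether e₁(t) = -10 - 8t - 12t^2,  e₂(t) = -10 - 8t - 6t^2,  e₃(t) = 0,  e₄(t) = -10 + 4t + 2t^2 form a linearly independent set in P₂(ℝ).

Write each element as a coordinate vector in ℝ³ using {1, t, t^2}.
There are 4 vectors in a 3-dimensional space, so they cannot be linearly independent.

linearly dependent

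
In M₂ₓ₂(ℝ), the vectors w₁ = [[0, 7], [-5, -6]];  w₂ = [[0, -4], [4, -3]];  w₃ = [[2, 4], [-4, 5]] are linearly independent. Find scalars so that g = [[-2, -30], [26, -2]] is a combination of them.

Take coordinate vectors relative to {E₁₁, E₁₂, E₂₁, E₂₂}.
Write g = α₁w₁ + … + α₃w₃ and equate components.
The system has the unique solution (α₁, α₂, α₃) = (-2, 3, -1).

g = -2w₁ + 3w₂ - w₃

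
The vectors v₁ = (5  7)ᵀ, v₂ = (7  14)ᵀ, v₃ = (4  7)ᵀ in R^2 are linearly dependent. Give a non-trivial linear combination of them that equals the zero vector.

Set up α₁v₁ + … + α₃v₃ = 0 and solve the homogeneous system.
The free variable yields coefficients (1, 1, -3) (any nonzero multiple also works).

v₁ + v₂ - 3v₃ = 0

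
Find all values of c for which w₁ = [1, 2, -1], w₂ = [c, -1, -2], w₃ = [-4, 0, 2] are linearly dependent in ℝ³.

The set is linearly dependent precisely when det[w₁; w₂; w₃] = 0.
Expanding, det = 18 - 4*c.
This vanishes exactly when c = 9/2.

c = 9/2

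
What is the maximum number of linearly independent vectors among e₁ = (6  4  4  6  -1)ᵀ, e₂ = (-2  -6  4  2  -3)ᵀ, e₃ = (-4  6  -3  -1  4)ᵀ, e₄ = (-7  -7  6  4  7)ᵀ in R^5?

Put the 5×4 matrix [e₁|e₂|e₃|e₄] into echelon form.
There are 4 pivot columns, so rank = 4.

4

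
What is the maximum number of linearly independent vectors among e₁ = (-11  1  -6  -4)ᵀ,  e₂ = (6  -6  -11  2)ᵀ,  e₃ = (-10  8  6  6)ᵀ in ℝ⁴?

3

Apply Gaussian elimination to the matrix whose rows are e₁, e₂, e₃.
The echelon form has 3 nonzero rows, so the rank is 3.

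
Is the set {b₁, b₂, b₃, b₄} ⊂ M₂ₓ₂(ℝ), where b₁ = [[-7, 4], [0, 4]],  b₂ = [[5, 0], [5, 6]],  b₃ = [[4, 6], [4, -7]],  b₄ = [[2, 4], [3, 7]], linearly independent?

linearly independent

Take coordinates with respect to the standard basis {E₁₁, E₁₂, E₂₁, E₂₂}.
Place the vectors as rows of a 4×4 matrix and reduce to echelon form.
The reduction yields 4 nonzero rows, so the rank is 4.
Since rank = 4 (the number of vectors), the set is linearly independent.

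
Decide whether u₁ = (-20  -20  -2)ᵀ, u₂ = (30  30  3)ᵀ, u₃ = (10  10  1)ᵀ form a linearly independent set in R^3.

linearly dependent

The matrix [u₁|u₂|u₃] has determinant 0.
A zero determinant means the columns are linearly dependent.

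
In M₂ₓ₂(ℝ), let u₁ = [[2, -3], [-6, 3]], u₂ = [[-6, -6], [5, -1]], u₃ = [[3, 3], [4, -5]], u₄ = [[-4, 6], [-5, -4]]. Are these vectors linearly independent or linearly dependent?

Take coordinates with respect to the standard basis {E₁₁, E₁₂, E₂₁, E₂₂}.
Row-reduce the matrix whose columns are u₁, u₂, u₃, u₄.
The reduction yields 4 nonzero rows, so the rank is 4.
Since rank = 4 (the number of vectors), the set is linearly independent.

linearly independent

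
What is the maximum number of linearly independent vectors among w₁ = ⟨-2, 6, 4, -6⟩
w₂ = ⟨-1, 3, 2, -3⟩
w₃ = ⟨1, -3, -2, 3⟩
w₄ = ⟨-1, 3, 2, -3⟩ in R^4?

1

Form the matrix with w₁, w₂, w₃, w₄ as columns and reduce.
Reduction leaves 1 leading entry, giving rank 1.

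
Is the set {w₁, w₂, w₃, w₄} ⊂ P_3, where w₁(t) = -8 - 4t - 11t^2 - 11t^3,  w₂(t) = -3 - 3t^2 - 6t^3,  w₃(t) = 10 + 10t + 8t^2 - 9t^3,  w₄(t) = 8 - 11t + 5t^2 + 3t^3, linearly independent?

Take coordinates with respect to the standard basis {1, t, …, t^3}.
Row-reduce the matrix whose columns are w₁, w₂, w₃, w₄.
The reduction yields 4 nonzero rows, so the rank is 4.
Since rank = 4 (the number of vectors), the set is linearly independent.

linearly independent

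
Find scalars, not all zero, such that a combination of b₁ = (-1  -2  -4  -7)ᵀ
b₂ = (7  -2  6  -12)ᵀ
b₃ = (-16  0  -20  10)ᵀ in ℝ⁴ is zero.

Set up α₁b₁ + … + α₃b₃ = 0 and solve the homogeneous system.
One solution (up to scaling) is (2, -2, -1).

2b₁ - 2b₂ - b₃ = 0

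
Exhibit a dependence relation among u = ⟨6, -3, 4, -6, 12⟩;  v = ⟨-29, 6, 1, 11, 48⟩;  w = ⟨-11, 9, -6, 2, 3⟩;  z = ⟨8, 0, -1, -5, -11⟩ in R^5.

Solve the homogeneous system with u, v, w, z as columns by row-reducing the coefficient matrix.
A generator of the null space is (1, -1, 1, -3).

u - v + w - 3z = 0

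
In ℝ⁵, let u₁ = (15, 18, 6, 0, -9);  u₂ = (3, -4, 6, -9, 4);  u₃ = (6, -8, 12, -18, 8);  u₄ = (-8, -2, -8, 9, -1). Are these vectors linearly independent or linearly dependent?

linearly dependent

Row-reduce the matrix whose columns are u₁, u₂, u₃, u₄.
The reduction yields 2 nonzero rows, so the rank is 2.
Since rank 2 < 4, the set is linearly dependent.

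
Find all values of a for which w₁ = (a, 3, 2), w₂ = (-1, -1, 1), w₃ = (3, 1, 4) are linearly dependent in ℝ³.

a = 5

The vectors are dependent exactly when the determinant of the matrix with rows w₁, w₂, w₃ vanishes.
Cofactor expansion gives det = 25 - 5*a.
This vanishes exactly when a = 5.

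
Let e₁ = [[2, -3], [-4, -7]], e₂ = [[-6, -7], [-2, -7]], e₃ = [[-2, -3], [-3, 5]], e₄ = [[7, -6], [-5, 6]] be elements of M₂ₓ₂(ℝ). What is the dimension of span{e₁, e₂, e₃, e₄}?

Represent each element by its coordinate vector in ℝ⁴.
Put the 4×4 matrix [e₁|e₂|e₃|e₄] into echelon form.
The echelon form has 4 nonzero rows, so the rank is 4.

dim = 4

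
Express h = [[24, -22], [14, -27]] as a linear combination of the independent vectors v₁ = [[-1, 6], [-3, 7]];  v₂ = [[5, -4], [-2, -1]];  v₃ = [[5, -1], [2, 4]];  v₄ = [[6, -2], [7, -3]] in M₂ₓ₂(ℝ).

h = -v₁ + 3v₂ - 2v₃ + 3v₄

Work in coordinates with respect to the standard basis {E₁₁, E₁₂, E₂₁, E₂₂}.
Write h = α₁v₁ + … + α₄v₄ and equate components.
Back-substitution yields (α₁, …, α₄) = (-1, 3, -2, 3).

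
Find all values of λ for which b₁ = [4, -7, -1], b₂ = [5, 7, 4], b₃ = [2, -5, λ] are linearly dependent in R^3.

λ = -1

The vectors are dependent exactly when the determinant of the matrix with rows b₁, b₂, b₃ vanishes.
Cofactor expansion gives det = 63*λ + 63.
This vanishes exactly when λ = -1.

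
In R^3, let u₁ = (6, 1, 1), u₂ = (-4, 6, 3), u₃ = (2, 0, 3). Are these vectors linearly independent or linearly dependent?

linearly independent

Form the 3×3 matrix with these as columns; its determinant is 114.
A nonzero determinant means the columns are linearly independent.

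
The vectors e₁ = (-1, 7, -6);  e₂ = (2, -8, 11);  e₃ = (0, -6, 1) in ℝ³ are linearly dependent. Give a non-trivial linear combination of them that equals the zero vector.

Row-reduce the matrix with e₁, e₂, e₃ as columns; the null space gives the coefficients.
The free variable yields coefficients (2, 1, 1) (any nonzero multiple also works).

2e₁ + e₂ + e₃ = 0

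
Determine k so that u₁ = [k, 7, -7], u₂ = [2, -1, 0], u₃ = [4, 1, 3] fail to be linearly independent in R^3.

k = -28

Place the vectors as rows of a 3×3 matrix; dependence ⇔ determinant zero.
Expanding, det = -3*k - 84.
This vanishes exactly when k = -28.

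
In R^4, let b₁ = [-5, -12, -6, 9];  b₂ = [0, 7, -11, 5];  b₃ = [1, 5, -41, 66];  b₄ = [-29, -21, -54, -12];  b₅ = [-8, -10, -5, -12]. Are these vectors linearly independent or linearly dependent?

linearly dependent

There are 5 vectors in a 4-dimensional space, so they cannot be linearly independent.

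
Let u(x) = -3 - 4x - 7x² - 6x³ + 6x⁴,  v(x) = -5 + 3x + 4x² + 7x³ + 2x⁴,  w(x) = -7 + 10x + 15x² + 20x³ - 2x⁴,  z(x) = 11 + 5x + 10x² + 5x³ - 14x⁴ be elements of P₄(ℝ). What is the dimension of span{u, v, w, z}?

Use coordinates relative to {1, x, …, x⁴}.
Put the 5×4 matrix [u|v|w|z] into echelon form.
The echelon form has 2 nonzero rows, so the rank is 2.

2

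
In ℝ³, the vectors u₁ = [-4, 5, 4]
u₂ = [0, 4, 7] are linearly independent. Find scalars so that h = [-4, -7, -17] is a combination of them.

Solve the system with u₁, u₂ as columns and h as the right-hand side.
The system has the unique solution (a₁, a₂) = (1, -3).

h = u₁ - 3u₂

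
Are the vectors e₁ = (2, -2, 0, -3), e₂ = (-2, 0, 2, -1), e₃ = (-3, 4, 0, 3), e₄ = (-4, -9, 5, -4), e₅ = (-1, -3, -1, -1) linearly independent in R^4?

linearly dependent

There are 5 vectors in a 4-dimensional space, so they cannot be linearly independent.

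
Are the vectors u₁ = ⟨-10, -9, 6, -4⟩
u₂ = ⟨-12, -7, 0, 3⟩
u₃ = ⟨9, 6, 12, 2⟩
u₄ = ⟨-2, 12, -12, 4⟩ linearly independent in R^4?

linearly independent

Row-reduce the matrix whose columns are u₁, u₂, u₃, u₄.
The reduction yields 4 nonzero rows, so the rank is 4.
Since rank = 4 (the number of vectors), the set is linearly independent.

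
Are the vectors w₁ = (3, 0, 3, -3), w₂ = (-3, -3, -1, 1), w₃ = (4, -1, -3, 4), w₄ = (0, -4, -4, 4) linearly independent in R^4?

linearly independent

Row-reduce the matrix whose columns are w₁, w₂, w₃, w₄.
The reduction yields 4 nonzero rows, so the rank is 4.
Since rank = 4 (the number of vectors), the set is linearly independent.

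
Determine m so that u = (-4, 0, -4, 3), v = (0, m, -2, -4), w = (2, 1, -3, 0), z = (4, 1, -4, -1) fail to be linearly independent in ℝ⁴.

The set is linearly dependent precisely when det[u; v; w; z] = 0.
The determinant works out to -8*m - 52.
Setting this to zero gives m = -13/2.

m = -13/2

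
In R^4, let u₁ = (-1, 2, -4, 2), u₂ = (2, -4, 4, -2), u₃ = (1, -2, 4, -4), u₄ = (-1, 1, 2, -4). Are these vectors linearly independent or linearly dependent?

linearly independent

Form the 4×4 matrix with these as columns; its determinant is 8.
A nonzero determinant means the columns are linearly independent.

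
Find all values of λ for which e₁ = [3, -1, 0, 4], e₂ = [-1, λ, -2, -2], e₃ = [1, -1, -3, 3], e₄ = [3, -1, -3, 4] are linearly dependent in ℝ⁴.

λ = 3/5

The vectors are dependent exactly when the determinant of the matrix with rows e₁, e₂, e₃, e₄ vanishes.
Expanding, det = 15*λ - 9.
Setting this to zero gives λ = 3/5.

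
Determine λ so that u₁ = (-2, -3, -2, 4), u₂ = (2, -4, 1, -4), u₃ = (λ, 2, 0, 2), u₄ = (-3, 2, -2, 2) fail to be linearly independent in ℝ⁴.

λ = -1/3

The vectors are dependent exactly when the determinant of the matrix with rows u₁, u₂, u₃, u₄ vanishes.
The determinant works out to 42*λ + 14.
Setting this to zero gives λ = -1/3.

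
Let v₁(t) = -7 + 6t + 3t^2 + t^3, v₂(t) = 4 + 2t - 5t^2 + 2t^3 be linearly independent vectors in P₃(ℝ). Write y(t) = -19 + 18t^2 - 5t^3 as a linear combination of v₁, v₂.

Take coordinate vectors relative to {1, t, …, t^3}.
Since v₁, v₂ are independent, the coefficients expressing y are uniquely determined by a linear system.
Row-reducing the augmented matrix gives the unique coefficients (c₁, c₂) = (1, -3).

y = v₁ - 3v₂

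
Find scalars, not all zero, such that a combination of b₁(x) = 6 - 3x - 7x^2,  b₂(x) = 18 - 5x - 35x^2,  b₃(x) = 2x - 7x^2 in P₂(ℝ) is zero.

Pass to coordinate vectors relative to the basis {1, x, x^2}.
Row-reduce the matrix with b₁, b₂, b₃ as columns; the null space gives the coefficients.
The free variable yields coefficients (3, -1, 2) (any nonzero multiple also works).

3b₁ - b₂ + 2b₃ = 0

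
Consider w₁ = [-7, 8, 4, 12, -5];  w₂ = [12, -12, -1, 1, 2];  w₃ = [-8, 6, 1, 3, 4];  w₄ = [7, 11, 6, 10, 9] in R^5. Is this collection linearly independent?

linearly independent

Row-reduce the matrix whose columns are w₁, w₂, w₃, w₄.
The reduction yields 4 nonzero rows, so the rank is 4.
Since rank = 4 (the number of vectors), the set is linearly independent.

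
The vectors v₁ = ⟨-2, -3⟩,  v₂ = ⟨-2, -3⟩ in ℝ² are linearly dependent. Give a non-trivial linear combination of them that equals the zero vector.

Write the vectors as columns of a matrix and find a nonzero vector in its null space.
The free variable yields coefficients (1, -1) (any nonzero multiple also works).

v₁ - v₂ = 0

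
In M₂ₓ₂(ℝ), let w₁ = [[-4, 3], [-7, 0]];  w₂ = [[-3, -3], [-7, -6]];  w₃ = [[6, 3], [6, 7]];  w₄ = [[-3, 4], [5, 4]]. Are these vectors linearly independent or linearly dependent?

linearly independent

Write each element as a coordinate vector in ℝ⁴ using {E₁₁, E₁₂, E₂₁, E₂₂}.
The matrix [w₁|w₂|w₃|w₄] has determinant 25.
A nonzero determinant means the columns are linearly independent.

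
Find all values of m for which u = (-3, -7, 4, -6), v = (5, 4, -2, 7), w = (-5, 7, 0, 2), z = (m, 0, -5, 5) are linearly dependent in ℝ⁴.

The set is linearly dependent precisely when det[u; v; w; z] = 0.
The determinant works out to 1080 - 108*m.
Solving 1080 - 108*m = 0 yields m = 10.

m = 10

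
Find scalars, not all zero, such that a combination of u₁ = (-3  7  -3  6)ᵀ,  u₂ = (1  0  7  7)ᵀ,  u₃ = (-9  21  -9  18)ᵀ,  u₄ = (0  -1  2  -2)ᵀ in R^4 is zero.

Row-reduce the matrix with u₁, u₂, u₃, u₄ as columns; the null space gives the coefficients.
A generator of the null space is (3, 0, -1, 0).

3u₁ - u₃ = 0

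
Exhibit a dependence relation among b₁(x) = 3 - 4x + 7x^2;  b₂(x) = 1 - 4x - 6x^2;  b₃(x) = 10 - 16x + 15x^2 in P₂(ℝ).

Write each element as a vector in ℝ³ using {1, x, x^2}.
Row-reduce the matrix with b₁, b₂, b₃ as columns; the null space gives the coefficients.
One solution (up to scaling) is (3, 1, -1).

3b₁ + b₂ - b₃ = 0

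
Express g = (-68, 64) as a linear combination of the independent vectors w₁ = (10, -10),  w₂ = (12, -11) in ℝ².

Write g = α₁w₁ + α₂w₂ and equate components.
Back-substitution yields (α₁, α₂) = (-2, -4).

g = -2w₁ - 4w₂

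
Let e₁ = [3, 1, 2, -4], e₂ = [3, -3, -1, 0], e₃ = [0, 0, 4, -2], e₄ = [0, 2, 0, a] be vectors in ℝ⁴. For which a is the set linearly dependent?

a = -5/4

The set is linearly dependent precisely when det[e₁; e₂; e₃; e₄] = 0.
The determinant works out to -48*a - 60.
This vanishes exactly when a = -5/4.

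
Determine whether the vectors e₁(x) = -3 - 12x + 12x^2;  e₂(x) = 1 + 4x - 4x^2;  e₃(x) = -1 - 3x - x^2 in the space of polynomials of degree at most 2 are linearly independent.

Take coordinates with respect to the standard basis {1, x, x^2}.
One vector is a scalar multiple of another, so the set is dependent.

linearly dependent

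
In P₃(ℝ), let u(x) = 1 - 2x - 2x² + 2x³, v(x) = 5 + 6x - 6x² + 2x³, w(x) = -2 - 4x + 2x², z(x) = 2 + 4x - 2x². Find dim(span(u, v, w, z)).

dim = 2

Use coordinates relative to {1, x, …, x³}.
Row-reduce the 4×4 matrix with these as rows.
Exactly 2 pivots survive; hence the rank is 2.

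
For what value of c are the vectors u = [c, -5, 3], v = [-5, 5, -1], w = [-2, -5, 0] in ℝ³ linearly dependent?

The set is linearly dependent precisely when det[u; v; w] = 0.
Expanding, det = 95 - 5*c.
This vanishes exactly when c = 19.

c = 19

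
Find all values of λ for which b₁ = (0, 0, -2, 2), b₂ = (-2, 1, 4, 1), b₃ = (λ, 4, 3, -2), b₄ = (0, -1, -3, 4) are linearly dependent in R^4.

Dependence holds iff the 4×4 matrix [b₁ b₂ b₃ b₄] is singular.
The determinant works out to 12*λ + 20.
This vanishes exactly when λ = -5/3.

λ = -5/3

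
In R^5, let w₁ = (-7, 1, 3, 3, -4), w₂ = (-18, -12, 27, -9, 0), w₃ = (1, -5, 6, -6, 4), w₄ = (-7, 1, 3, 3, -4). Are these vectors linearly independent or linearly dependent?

Two of the vectors are equal, giving an immediate dependence.

linearly dependent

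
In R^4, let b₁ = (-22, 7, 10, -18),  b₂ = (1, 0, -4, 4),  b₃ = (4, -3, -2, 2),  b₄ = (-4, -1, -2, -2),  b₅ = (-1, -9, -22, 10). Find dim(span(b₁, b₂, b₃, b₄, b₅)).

dim = 3

Put the 4×5 matrix [b₁|b₂|b₃|b₄|b₅] into echelon form.
The echelon form has 3 nonzero rows, so the rank is 3.
(With 5 elements in a 4-dimensional space the rank is at most 4.)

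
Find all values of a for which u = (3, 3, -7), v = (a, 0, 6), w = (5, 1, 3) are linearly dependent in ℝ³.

The set is linearly dependent precisely when det[u; v; w] = 0.
The determinant works out to 72 - 16*a.
This vanishes exactly when a = 9/2.

a = 9/2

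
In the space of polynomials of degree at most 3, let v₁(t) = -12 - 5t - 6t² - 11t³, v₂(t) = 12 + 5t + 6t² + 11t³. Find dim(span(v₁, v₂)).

Pass to coordinate vectors with respect to the basis {1, t, …, t³}.
Row-reduce the 2×4 matrix with these as rows.
Exactly 1 pivot survives; hence the rank is 1.

dim = 1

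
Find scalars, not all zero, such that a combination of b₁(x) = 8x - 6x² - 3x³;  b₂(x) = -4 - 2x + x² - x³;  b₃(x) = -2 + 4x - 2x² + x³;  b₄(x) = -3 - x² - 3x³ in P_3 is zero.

b₁ + 2b₂ - b₃ - 2b₄ = 0

Take coordinates with respect to {1, x, …, x³}.
Row-reduce the matrix with b₁, b₂, b₃, b₄ as columns; the null space gives the coefficients.
The free variable yields coefficients (1, 2, -1, -2) (any nonzero multiple also works).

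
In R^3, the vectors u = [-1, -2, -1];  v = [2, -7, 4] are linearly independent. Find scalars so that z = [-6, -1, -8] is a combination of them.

Write z = a₁u + a₂v and equate components.
The system has the unique solution (a₁, a₂) = (4, -1).

z = 4u - v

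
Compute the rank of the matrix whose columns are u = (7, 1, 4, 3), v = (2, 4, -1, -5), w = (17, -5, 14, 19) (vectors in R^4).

rank 2

Row-reduce the 3×4 matrix with these as rows.
The echelon form has 2 nonzero rows, so the rank is 2.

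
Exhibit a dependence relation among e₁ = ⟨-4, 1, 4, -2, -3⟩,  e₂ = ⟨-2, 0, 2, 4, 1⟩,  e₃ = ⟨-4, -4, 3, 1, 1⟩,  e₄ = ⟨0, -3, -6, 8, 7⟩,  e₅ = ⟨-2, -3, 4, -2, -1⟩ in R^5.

Solve the homogeneous system with e₁, e₂, e₃, e₄, e₅ as columns by row-reducing the coefficient matrix.
One solution (up to scaling) is (1, 0, -2, 1, 2).

e₁ - 2e₃ + e₄ + 2e₅ = 0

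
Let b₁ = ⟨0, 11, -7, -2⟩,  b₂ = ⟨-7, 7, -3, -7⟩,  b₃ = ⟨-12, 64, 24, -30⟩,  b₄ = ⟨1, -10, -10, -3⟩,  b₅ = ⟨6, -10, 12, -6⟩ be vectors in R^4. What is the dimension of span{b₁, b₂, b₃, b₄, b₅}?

Form the matrix with b₁, b₂, b₃, b₄, b₅ as columns and reduce.
Exactly 4 pivots survive; hence the rank is 4.
(With 5 elements in a 4-dimensional space the rank is at most 4.)

4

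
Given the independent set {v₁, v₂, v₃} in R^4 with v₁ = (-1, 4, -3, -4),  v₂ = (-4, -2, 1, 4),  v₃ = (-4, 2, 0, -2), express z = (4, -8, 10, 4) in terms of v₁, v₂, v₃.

z = -4v₁ - 2v₂ + 2v₃

Since v₁, v₂, v₃ are independent, the coefficients expressing z are uniquely determined by a linear system.
The system has the unique solution (c₁, c₂, c₃) = (-4, -2, 2).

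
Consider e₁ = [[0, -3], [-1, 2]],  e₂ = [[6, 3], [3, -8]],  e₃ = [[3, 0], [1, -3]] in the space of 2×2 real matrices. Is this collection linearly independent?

linearly dependent

Write each element as a coordinate vector in ℝ⁴ using {E₁₁, E₁₂, E₂₁, E₂₂}.
Row-reduce the matrix whose columns are e₁, e₂, e₃.
The reduction yields 2 nonzero rows, so the rank is 2.
Since rank 2 < 3, the set is linearly dependent.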